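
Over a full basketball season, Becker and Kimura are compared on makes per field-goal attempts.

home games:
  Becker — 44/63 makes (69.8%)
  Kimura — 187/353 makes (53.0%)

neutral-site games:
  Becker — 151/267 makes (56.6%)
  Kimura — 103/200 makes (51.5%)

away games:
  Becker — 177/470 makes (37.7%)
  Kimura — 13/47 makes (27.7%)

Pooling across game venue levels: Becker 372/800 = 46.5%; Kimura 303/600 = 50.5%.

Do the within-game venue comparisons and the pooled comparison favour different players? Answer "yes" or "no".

yes

Within each game venue level (home games 69.8% vs 53.0%; neutral-site games 56.6% vs 51.5%; away games 37.7% vs 27.7%), Becker has the higher rate every time. Pooled: 46.5% vs 50.5% — Kimura has the higher rate overall. The two comparisons disagree.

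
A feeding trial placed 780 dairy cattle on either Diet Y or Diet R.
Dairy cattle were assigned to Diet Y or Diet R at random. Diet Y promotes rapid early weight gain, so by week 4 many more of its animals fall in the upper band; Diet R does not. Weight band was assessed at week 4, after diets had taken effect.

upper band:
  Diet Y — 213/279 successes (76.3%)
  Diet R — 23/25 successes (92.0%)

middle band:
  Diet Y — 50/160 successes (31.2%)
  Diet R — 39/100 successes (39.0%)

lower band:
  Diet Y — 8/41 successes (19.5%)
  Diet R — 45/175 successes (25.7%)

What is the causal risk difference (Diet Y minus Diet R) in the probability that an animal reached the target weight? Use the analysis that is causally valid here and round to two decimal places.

+0.21

Week-4 weight band here is a post-treatment variable shaped by the diet; conditioning on it would introduce bias rather than remove it. The overall comparison is the causal one.
The causal difference is the pooled difference: 0.565 − 0.357 = +0.208.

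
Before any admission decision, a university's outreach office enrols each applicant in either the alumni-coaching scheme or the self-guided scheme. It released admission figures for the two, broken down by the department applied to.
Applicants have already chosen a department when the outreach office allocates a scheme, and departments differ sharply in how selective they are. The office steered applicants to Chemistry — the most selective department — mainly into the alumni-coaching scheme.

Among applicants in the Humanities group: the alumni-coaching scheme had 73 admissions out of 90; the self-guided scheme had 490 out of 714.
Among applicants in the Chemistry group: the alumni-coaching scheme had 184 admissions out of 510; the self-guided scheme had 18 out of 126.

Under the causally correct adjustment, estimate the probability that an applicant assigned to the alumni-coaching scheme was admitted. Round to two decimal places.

0.61

Here department is a common cause — it drives both which outreach scheme a case falls under and the outcome. The crude comparison mixes populations; the stratum-specific rates are the causally relevant ones.
Standardising the alumni-coaching scheme to the population department mix: 0.558·73/90 + 0.442·184/510 = 0.612.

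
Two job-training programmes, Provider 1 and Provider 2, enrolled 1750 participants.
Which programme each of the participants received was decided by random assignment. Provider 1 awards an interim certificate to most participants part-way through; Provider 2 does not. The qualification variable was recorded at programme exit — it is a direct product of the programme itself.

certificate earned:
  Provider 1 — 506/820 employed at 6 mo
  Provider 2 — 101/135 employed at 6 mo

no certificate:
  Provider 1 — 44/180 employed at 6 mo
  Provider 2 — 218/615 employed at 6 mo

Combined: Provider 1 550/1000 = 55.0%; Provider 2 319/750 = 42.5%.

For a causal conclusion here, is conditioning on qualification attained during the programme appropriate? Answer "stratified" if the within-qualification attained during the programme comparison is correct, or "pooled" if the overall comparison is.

pooled

Qualification attained during the programme is downstream of the programme. One should not condition on a consequence of treatment, so the overall rates are the right comparison.
Pooled: Provider 1 55.0% vs Provider 2 42.5%; Provider 1 is higher overall.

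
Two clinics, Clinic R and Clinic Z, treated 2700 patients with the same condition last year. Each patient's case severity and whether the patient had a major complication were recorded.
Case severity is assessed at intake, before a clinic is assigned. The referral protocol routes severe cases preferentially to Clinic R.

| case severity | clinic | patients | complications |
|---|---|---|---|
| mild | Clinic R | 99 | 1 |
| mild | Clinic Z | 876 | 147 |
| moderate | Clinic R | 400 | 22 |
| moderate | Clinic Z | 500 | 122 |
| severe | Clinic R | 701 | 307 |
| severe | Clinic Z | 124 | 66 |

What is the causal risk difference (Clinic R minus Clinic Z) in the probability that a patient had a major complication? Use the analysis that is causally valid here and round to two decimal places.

-0.15

The case severity-specific comparison favours Clinic R throughout, but the pooled figures favour Clinic Z. The question is whether to condition on case severity.
Here case severity is a common cause — it drives both which clinic a case falls under and the outcome. The crude comparison mixes populations; the stratum-specific rates are the causally relevant ones.
Adjusting over the population distribution of case severity: 0.361·(0.010−0.168) + 0.333·(0.055−0.244) + 0.306·(0.438−0.532) = -0.149.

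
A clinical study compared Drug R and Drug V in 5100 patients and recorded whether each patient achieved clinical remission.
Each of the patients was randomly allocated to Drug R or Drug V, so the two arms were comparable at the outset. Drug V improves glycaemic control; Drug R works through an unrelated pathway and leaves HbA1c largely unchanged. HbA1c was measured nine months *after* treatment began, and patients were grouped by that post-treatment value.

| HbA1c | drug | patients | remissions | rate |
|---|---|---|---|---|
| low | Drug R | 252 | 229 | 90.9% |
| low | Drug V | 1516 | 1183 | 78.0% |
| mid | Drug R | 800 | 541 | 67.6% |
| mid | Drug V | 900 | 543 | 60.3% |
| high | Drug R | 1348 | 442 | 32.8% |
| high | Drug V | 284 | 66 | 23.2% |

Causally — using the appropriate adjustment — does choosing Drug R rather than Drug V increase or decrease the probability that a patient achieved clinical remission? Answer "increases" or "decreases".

HbA1c is downstream of the drug. One should not condition on a consequence of treatment, so the overall rates are the right comparison.
Pooled: Drug R 50.5% vs Drug V 66.4%; Drug V is higher overall.

decreases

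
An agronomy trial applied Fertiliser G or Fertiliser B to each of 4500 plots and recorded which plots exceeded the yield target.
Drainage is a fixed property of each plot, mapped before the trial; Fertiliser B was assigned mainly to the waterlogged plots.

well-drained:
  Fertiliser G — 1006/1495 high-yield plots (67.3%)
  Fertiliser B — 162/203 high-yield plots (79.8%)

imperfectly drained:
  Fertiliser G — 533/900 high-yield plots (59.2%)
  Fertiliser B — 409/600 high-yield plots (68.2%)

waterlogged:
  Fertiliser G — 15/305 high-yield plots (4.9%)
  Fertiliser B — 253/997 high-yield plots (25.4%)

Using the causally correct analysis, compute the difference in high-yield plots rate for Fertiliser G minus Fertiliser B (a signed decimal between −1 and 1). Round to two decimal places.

-0.14

Since field drainage is a pre-existing factor (not a product of the fertiliser) and it affects the outcome on its own, it is a confounder. The stratified rates, not the pooled rate, identify the causal effect.
Adjusting over the population distribution of field drainage: 0.377·(0.673−0.798) + 0.333·(0.592−0.682) + 0.289·(0.049−0.254) = -0.136.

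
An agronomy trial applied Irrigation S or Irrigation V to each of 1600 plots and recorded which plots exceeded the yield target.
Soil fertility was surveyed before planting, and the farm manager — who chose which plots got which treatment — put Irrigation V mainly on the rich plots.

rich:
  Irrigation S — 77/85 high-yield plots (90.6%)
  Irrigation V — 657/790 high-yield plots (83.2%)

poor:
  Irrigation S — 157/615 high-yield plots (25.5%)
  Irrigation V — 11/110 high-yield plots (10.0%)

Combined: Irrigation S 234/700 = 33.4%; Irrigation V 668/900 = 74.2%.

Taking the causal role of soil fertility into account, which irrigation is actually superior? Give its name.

Irrigation S is higher inside every soil fertility stratum but Irrigation V is higher in aggregate. Whether to stratify depends on how soil fertility relates to the irrigation.
The imbalance in soil fertility arose from how plots were allocated, not from anything the irrigation did; and soil fertility independently affects the outcome. The pooled gap is confounded — condition on soil fertility.
Within each level — rich: 90.6% vs 83.2%; poor: 25.5% vs 10.0% — Irrigation S is higher every time.

Irrigation S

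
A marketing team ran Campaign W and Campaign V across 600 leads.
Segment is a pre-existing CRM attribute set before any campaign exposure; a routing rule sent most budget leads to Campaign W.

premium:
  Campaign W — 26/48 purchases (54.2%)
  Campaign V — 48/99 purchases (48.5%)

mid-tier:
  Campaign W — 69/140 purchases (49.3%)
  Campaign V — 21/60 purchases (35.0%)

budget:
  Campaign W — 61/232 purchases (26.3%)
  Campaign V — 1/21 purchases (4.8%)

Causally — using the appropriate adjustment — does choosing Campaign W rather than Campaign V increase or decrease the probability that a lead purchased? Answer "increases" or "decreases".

Customer segment differs across campaigns for reasons unrelated to any effect of the campaign itself, and it separately predicts the outcome — a classic confounder. We must compare within customer segment levels.
Within each level — premium: 54.2% vs 48.5%; mid-tier: 49.3% vs 35.0%; budget: 26.3% vs 4.8% — Campaign W is higher every time.

increases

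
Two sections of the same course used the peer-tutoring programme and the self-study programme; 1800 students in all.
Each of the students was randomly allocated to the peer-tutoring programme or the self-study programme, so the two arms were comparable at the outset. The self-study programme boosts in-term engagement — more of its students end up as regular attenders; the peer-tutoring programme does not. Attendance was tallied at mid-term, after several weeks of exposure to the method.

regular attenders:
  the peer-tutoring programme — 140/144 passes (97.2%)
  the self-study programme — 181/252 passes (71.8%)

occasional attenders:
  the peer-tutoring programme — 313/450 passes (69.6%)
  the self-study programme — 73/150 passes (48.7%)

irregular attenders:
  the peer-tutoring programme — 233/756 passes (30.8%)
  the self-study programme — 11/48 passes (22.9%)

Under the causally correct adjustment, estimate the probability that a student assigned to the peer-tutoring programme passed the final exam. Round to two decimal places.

0.51

The stratified and pooled comparisons disagree (the peer-tutoring programme wins within each mid-term attendance; the self-study programme wins overall), so the answer turns on the causal role of mid-term attendance.
Because the teaching method influences mid-term attendance, mid-term attendance is a post-treatment mediator, not a confounder. Stratifying on it would bias the estimate; the causal effect is the crude pooled difference.
So P(outcome | do(the peer-tutoring programme)) is just the pooled rate for the peer-tutoring programme: 686/1350 = 0.508.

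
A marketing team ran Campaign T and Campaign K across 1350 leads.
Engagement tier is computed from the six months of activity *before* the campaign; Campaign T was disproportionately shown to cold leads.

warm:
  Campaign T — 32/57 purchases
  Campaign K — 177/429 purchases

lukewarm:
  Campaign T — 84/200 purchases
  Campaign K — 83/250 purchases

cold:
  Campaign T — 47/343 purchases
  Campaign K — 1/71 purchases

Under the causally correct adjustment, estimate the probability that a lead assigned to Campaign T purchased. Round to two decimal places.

The imbalance in engagement tier arose from how leads were allocated, not from anything the campaign did; and engagement tier independently affects the outcome. The pooled gap is confounded — condition on engagement tier.
Standardising Campaign T to the population engagement tier mix: 0.360·32/57 + 0.333·84/200 + 0.307·47/343 = 0.384.

0.38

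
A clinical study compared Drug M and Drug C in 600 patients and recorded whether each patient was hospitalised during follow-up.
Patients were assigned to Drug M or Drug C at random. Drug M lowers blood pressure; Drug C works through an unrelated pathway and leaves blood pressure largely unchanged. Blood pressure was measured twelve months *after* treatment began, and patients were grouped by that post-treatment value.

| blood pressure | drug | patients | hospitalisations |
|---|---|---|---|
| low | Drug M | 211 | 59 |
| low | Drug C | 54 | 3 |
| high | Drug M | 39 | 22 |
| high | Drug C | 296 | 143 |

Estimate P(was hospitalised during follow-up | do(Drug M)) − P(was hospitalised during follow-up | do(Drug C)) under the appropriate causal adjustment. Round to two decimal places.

-0.09

Stratifying would compare drugs among patients the drugs themselves sorted into blood pressure groups — a form of selection on an intermediate. The unconditioned pooled rates give the total causal effect.
The causal difference is the pooled difference: 0.324 − 0.417 = -0.093.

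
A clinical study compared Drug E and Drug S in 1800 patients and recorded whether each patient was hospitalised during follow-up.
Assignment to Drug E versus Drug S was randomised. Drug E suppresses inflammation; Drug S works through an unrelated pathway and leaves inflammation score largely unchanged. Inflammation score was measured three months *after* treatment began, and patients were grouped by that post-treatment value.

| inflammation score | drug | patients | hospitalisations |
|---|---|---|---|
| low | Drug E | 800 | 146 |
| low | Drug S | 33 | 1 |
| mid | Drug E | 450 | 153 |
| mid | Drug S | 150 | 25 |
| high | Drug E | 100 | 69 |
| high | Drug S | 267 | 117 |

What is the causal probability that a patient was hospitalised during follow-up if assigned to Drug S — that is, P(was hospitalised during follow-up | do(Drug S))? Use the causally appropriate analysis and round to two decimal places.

The stratified and pooled comparisons disagree (Drug S wins within each inflammation score; Drug E wins overall), so the answer turns on the causal role of inflammation score.
The distribution of inflammation score is itself part of what the drug does — it is an intermediate outcome. Holding it fixed would remove that part of the effect; the total effect is the pooled difference.
So P(outcome | do(Drug S)) is just the pooled rate for Drug S: 143/450 = 0.318.

0.32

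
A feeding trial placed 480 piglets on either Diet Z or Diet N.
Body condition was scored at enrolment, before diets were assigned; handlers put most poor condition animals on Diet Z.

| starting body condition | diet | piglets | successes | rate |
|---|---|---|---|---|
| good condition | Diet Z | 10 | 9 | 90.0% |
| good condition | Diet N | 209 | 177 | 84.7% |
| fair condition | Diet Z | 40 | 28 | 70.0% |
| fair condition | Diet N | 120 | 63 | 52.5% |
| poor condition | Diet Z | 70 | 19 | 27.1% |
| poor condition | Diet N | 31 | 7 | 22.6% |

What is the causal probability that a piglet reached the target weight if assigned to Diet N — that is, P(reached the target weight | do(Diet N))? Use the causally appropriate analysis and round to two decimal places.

The stratified and pooled comparisons disagree (Diet Z wins within each starting body condition; Diet N wins overall), so the answer turns on the causal role of starting body condition.
Starting body condition satisfies the back-door criterion: it is not a descendant of the diet, and it blocks the spurious path from diet to outcome. Adjusting for it (i.e., using the within-starting body condition rates) gives the causal effect.
Standardising Diet N to the population starting body condition mix: 0.456·177/209 + 0.333·63/120 + 0.210·7/31 = 0.609.

0.61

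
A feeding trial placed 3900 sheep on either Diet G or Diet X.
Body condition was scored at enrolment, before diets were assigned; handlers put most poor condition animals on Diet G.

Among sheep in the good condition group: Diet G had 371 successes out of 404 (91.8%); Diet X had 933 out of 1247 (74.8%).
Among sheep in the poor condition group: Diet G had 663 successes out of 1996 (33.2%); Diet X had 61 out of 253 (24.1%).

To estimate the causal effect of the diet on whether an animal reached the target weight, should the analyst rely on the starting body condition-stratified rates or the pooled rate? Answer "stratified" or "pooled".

stratified

Diet G is higher inside every starting body condition stratum but Diet X is higher in aggregate. Whether to stratify depends on how starting body condition relates to the diet.
The imbalance in starting body condition arose from how sheep were allocated, not from anything the diet did; and starting body condition independently affects the outcome. The pooled gap is confounded — condition on starting body condition.
Within each level — good condition: 91.8% vs 74.8%; poor condition: 33.2% vs 24.1% — Diet G is higher every time.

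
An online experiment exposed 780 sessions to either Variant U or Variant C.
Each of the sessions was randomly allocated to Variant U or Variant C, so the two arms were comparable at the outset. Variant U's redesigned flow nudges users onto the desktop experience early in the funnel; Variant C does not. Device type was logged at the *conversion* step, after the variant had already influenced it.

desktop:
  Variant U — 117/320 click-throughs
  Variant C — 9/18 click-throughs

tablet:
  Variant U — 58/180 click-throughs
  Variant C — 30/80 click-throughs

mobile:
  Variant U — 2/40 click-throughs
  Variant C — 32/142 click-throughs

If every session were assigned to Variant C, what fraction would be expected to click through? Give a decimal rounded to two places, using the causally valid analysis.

0.30

Variant C is higher inside every device type stratum but Variant U is higher in aggregate. Whether to stratify depends on how device type relates to the variant.
Device type is recorded after the variant and is itself shifted by it — it sits on the causal path from variant to outcome. Conditioning on a mediator would strip out part of the effect we want; the pooled comparison gives the total causal effect.
So P(outcome | do(Variant C)) is just the pooled rate for Variant C: 71/240 = 0.296.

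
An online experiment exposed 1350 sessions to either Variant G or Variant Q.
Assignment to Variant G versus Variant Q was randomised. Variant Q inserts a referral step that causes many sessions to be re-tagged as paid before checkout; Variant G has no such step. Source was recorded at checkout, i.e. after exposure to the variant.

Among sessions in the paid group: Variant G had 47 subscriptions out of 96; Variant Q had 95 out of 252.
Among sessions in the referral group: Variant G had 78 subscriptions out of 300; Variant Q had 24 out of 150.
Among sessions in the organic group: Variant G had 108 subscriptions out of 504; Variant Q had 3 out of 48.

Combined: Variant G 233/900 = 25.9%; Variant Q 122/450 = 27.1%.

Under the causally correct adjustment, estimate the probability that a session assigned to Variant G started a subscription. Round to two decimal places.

0.26

Traffic source here is a post-treatment variable shaped by the variant; conditioning on it would introduce bias rather than remove it. The overall comparison is the causal one.
So P(outcome | do(Variant G)) is just the pooled rate for Variant G: 233/900 = 0.259.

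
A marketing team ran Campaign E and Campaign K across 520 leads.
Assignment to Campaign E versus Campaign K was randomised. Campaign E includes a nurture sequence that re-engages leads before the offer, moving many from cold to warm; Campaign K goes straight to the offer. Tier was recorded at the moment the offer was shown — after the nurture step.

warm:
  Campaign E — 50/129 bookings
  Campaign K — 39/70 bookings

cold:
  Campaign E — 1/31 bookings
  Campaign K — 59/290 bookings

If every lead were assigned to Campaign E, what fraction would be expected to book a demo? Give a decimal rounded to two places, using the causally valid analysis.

Engagement tier here is a post-treatment variable shaped by the campaign; conditioning on it would introduce bias rather than remove it. The overall comparison is the causal one.
So P(outcome | do(Campaign E)) is just the pooled rate for Campaign E: 51/160 = 0.319.

0.32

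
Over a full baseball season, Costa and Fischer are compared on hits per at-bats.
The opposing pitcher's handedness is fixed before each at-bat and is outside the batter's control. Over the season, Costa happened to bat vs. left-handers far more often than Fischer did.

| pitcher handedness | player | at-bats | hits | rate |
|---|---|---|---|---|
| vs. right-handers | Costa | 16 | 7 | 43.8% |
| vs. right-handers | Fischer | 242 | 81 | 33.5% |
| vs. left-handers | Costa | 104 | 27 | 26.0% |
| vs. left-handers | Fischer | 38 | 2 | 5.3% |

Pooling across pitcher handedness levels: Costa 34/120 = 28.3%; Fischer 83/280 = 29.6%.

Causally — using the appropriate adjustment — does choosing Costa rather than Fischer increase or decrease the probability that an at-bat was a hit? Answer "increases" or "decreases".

Here pitcher handedness is a common cause — it drives both which player a case falls under and the outcome. The crude comparison mixes populations; the stratum-specific rates are the causally relevant ones.
Within each level — vs. right-handers: 43.8% vs 33.5%; vs. left-handers: 26.0% vs 5.3% — Costa is higher every time.

increases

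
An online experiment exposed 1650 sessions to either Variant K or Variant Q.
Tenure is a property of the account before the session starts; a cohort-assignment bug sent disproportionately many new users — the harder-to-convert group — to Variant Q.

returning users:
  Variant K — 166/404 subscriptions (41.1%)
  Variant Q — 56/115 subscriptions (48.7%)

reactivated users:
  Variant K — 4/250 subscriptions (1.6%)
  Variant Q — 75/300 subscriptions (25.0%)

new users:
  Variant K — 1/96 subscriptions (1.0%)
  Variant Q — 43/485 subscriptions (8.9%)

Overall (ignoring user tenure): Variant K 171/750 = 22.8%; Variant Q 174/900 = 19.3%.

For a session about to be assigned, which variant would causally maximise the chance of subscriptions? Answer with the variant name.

The user tenure-specific comparison favours Variant Q throughout, but the pooled figures favour Variant K. The question is whether to condition on user tenure.
User tenure differs across variants for reasons unrelated to any effect of the variant itself, and it separately predicts the outcome — a classic confounder. We must compare within user tenure levels.
Within each level — returning users: 41.1% vs 48.7%; reactivated users: 1.6% vs 25.0%; new users: 1.0% vs 8.9% — Variant Q is higher every time.

Variant Q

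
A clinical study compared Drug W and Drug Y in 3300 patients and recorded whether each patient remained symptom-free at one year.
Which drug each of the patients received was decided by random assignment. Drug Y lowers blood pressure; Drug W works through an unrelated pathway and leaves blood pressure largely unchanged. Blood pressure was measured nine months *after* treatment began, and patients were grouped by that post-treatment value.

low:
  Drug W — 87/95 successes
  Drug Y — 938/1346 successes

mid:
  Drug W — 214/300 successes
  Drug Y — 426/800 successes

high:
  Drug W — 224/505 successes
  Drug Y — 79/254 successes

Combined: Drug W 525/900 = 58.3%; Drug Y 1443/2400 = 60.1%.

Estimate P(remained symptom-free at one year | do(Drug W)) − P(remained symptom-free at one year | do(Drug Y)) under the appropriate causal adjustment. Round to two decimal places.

The blood pressure-specific comparison favours Drug W throughout, but the pooled figures favour Drug Y. The question is whether to condition on blood pressure.
Blood pressure is downstream of the drug. One should not condition on a consequence of treatment, so the overall rates are the right comparison.
The causal difference is the pooled difference: 0.583 − 0.601 = -0.018.

-0.02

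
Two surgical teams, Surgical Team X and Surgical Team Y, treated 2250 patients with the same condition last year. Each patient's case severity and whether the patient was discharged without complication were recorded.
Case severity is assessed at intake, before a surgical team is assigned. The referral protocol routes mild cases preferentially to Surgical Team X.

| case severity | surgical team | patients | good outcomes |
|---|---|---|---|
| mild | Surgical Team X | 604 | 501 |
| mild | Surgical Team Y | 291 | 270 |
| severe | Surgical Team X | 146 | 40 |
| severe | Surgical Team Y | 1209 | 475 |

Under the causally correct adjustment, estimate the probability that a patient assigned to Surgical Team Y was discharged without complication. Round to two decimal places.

0.61

The case severity-specific comparison favours Surgical Team Y throughout, but the pooled figures favour Surgical Team X. The question is whether to condition on case severity.
Case severity is set before the surgical team has any effect — it is not caused by the surgical team — and it independently drives the outcome. That makes it a confounder, so the causal comparison is within case severity levels.
Standardising Surgical Team Y to the population case severity mix: 0.398·270/291 + 0.602·475/1209 = 0.606.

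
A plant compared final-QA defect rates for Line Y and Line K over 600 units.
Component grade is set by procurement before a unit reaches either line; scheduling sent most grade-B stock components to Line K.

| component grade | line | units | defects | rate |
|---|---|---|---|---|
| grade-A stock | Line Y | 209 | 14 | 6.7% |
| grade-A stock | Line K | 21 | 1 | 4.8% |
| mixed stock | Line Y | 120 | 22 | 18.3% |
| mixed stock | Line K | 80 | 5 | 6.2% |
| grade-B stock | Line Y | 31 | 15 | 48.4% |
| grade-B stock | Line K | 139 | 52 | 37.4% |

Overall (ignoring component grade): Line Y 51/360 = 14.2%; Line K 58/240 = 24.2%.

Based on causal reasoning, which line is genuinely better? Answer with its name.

Nothing the line does changes component grade; the imbalance is an allocation artefact. With component grade also predicting the outcome, the pooled figure is confounded, and the within-stratum comparison is the causal one.
Within each level — grade-A stock: 6.7% vs 4.8%; mixed stock: 18.3% vs 6.2%; grade-B stock: 48.4% vs 37.4% — Line K is lower every time.

Line K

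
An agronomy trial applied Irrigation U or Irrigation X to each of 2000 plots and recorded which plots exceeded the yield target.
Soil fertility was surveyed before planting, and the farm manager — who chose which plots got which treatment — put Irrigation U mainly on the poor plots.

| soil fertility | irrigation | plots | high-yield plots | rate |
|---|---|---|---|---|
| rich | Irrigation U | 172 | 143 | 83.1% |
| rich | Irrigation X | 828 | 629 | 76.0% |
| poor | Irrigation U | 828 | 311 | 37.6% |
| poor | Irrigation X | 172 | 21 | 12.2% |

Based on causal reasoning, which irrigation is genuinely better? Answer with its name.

Irrigation U

The soil fertility-specific comparison favours Irrigation U throughout, but the pooled figures favour Irrigation X. The question is whether to condition on soil fertility.
Here soil fertility is a common cause — it drives both which irrigation a case falls under and the outcome. The crude comparison mixes populations; the stratum-specific rates are the causally relevant ones.
Within each level — rich: 83.1% vs 76.0%; poor: 37.6% vs 12.2% — Irrigation U is higher every time.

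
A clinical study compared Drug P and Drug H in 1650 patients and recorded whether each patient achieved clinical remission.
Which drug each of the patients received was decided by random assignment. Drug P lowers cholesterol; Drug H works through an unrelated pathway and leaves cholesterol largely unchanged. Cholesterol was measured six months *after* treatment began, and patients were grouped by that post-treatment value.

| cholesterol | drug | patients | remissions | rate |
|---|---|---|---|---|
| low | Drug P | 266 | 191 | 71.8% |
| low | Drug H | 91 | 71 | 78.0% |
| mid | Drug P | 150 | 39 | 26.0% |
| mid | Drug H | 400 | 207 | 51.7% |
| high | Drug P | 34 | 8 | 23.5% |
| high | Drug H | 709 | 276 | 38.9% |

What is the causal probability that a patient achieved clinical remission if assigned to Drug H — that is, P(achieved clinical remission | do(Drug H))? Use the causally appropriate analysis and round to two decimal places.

0.46

Within every cholesterol level Drug H has the higher rate, yet pooled Drug P does — Simpson's reversal.
Cholesterol is recorded after the drug and is itself shifted by it — it sits on the causal path from drug to outcome. Conditioning on a mediator would strip out part of the effect we want; the pooled comparison gives the total causal effect.
So P(outcome | do(Drug H)) is just the pooled rate for Drug H: 554/1200 = 0.462.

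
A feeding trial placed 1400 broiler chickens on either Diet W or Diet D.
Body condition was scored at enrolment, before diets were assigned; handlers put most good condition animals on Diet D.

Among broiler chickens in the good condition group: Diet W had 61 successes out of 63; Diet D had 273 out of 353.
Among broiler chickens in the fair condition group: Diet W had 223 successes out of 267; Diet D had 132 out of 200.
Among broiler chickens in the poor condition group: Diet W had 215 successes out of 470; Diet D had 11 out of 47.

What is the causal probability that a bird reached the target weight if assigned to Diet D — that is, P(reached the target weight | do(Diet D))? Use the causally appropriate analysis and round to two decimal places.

0.54

The starting body condition-specific comparison favours Diet W throughout, but the pooled figures favour Diet D. The question is whether to condition on starting body condition.
Starting body condition is set before the diet has any effect — it is not caused by the diet — and it independently drives the outcome. That makes it a confounder, so the causal comparison is within starting body condition levels.
Standardising Diet D to the population starting body condition mix: 0.297·273/353 + 0.334·132/200 + 0.369·11/47 = 0.536.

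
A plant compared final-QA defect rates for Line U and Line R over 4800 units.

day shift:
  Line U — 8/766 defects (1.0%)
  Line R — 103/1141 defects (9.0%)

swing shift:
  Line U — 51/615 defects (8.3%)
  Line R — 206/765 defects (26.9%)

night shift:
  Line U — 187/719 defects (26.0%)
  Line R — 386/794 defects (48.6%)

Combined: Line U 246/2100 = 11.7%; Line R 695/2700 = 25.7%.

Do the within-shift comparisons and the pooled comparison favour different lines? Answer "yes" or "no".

Within each shift level (day shift 1.0% vs 9.0%; swing shift 8.3% vs 26.9%; night shift 26.0% vs 48.6%), Line U has the lower rate every time. Pooled: 11.7% vs 25.7% — Line U has the lower rate overall. They agree.

no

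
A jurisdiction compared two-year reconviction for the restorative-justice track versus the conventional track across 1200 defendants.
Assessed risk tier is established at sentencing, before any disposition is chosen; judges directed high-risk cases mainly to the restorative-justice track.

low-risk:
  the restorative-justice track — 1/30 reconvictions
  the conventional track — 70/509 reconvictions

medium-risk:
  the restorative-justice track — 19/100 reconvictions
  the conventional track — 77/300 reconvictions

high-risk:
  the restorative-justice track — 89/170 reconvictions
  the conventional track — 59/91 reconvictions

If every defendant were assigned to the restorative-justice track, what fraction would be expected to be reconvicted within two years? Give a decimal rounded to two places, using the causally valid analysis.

The assessed risk tier-specific comparison favours the restorative-justice track throughout, but the pooled figures favour the conventional track. The question is whether to condition on assessed risk tier.
Assessed risk tier satisfies the back-door criterion: it is not a descendant of the disposition, and it blocks the spurious path from disposition to outcome. Adjusting for it (i.e., using the within-assessed risk tier rates) gives the causal effect.
Standardising the restorative-justice track to the population assessed risk tier mix: 0.449·1/30 + 0.333·19/100 + 0.217·89/170 = 0.192.

0.19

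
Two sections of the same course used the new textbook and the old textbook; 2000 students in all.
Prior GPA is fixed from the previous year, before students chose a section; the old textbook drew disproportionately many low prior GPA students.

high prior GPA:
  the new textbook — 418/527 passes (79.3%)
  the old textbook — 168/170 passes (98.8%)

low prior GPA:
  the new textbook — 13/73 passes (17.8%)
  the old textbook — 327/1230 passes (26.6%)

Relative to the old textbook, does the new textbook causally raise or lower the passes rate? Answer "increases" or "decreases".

The prior GPA band-specific comparison favours the old textbook throughout, but the pooled figures favour the new textbook. The question is whether to condition on prior GPA band.
Prior GPA band satisfies the back-door criterion: it is not a descendant of the teaching method, and it blocks the spurious path from teaching method to outcome. Adjusting for it (i.e., using the within-prior GPA band rates) gives the causal effect.
Within each level — high prior GPA: 79.3% vs 98.8%; low prior GPA: 17.8% vs 26.6% — the old textbook is higher every time.

decreases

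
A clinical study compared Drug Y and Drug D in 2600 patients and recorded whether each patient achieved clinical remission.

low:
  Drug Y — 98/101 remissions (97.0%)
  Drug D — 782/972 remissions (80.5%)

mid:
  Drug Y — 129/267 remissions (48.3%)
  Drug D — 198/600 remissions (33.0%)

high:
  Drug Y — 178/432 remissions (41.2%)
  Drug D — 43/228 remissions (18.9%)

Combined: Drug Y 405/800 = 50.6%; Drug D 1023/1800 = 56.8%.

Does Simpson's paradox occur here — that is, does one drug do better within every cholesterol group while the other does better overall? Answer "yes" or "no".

Within each cholesterol level (low 97.0% vs 80.5%; mid 48.3% vs 33.0%; high 41.2% vs 18.9%), Drug Y has the higher rate every time. Pooled: 50.6% vs 56.8% — Drug D has the higher rate overall. The two comparisons disagree.

yes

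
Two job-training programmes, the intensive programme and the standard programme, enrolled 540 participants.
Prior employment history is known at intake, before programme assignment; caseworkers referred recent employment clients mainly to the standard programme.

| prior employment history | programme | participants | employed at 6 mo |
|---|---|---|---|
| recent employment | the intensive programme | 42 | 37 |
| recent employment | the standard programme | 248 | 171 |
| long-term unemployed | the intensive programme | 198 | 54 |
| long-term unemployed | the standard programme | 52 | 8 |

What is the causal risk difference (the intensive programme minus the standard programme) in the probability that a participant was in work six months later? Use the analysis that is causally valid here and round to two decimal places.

+0.16

Within every prior employment history level the intensive programme has the higher rate, yet pooled the standard programme does — Simpson's reversal.
The imbalance in prior employment history arose from how participants were allocated, not from anything the programme did; and prior employment history independently affects the outcome. The pooled gap is confounded — condition on prior employment history.
Adjusting over the population distribution of prior employment history: 0.537·(0.881−0.690) + 0.463·(0.273−0.154) = +0.158.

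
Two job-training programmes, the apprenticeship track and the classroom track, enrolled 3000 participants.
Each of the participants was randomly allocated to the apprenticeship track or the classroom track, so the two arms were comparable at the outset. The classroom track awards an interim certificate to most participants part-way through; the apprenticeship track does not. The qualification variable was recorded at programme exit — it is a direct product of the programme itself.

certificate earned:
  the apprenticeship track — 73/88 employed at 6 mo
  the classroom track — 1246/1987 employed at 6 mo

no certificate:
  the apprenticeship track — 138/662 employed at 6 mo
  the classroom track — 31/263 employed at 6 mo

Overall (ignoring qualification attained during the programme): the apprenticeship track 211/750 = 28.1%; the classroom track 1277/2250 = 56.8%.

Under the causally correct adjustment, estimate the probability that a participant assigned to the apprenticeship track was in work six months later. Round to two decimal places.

Qualification attained during the programme lies on the pathway programme → qualification attained during the programme → outcome, so adjusting for it blocks the indirect effect. For the total causal effect of programme, use the unadjusted pooled rates.
So P(outcome | do(the apprenticeship track)) is just the pooled rate for the apprenticeship track: 211/750 = 0.281.

0.28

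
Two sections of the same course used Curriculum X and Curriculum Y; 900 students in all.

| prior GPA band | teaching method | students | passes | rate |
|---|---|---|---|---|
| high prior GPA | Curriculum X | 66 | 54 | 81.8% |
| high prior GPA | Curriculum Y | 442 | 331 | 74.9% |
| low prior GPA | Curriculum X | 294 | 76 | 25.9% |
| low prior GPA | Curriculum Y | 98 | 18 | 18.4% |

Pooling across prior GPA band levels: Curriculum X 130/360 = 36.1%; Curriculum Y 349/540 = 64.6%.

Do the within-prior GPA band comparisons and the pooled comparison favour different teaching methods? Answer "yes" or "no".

Within each prior GPA band level (high prior GPA 81.8% vs 74.9%; low prior GPA 25.9% vs 18.4%), Curriculum X has the higher rate every time. Pooled: 36.1% vs 64.6% — Curriculum Y has the higher rate overall. The two comparisons disagree.

yes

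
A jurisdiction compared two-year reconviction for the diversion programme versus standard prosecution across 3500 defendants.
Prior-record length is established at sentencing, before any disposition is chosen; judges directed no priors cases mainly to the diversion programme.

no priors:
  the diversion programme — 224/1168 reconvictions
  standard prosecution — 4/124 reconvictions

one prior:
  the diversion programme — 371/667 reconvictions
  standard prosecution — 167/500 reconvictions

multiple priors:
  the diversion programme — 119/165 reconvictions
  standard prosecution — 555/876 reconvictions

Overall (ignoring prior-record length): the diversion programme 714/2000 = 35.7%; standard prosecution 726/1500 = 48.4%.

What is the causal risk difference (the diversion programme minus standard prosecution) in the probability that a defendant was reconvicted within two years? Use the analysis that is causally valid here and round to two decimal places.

Since prior-record length is a pre-existing factor (not a product of the disposition) and it affects the outcome on its own, it is a confounder. The stratified rates, not the pooled rate, identify the causal effect.
Adjusting over the population distribution of prior-record length: 0.369·(0.192−0.032) + 0.333·(0.556−0.334) + 0.297·(0.721−0.634) = +0.159.

+0.16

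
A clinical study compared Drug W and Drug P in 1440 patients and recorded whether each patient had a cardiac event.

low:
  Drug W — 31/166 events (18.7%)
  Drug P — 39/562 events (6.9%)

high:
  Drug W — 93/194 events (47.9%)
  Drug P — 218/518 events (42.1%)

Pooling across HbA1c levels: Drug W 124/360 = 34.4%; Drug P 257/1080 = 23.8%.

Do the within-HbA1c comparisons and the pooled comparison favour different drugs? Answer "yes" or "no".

Within each HbA1c level (low 18.7% vs 6.9%; high 47.9% vs 42.1%), Drug P has the lower rate every time. Pooled: 34.4% vs 23.8% — Drug P has the lower rate overall. They agree.

no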